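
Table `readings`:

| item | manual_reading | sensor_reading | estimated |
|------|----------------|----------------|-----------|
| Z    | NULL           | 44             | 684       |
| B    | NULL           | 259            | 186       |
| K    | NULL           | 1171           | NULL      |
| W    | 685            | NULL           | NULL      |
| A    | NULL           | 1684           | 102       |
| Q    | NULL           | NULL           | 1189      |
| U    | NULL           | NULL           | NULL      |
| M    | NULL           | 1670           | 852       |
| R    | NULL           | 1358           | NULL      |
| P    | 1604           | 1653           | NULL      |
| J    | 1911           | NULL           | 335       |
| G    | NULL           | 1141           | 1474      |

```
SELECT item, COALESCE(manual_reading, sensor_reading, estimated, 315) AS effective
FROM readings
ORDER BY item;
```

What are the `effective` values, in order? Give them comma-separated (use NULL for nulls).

1684, 259, 1141, 1911, 1171, 1670, 1604, 1189, 1358, 315, 685, 44

item=A: manual_reading=NULL, sensor_reading=1684 → 1684
item=B: manual_reading=NULL, sensor_reading=259 → 259
item=G: manual_reading=NULL, sensor_reading=1141 → 1141
item=J: manual_reading=1911 → 1911
item=K: manual_reading=NULL, sensor_reading=1171 → 1171
item=M: manual_reading=NULL, sensor_reading=1670 → 1670
item=P: manual_reading=1604 → 1604
item=Q: manual_reading=NULL, sensor_reading=NULL, estimated=1189 → 1189
item=R: manual_reading=NULL, sensor_reading=1358 → 1358
item=U: manual_reading=NULL, sensor_reading=NULL, estimated=NULL, → literal 315 → 315
item=W: manual_reading=685 → 685
item=Z: manual_reading=NULL, sensor_reading=44 → 44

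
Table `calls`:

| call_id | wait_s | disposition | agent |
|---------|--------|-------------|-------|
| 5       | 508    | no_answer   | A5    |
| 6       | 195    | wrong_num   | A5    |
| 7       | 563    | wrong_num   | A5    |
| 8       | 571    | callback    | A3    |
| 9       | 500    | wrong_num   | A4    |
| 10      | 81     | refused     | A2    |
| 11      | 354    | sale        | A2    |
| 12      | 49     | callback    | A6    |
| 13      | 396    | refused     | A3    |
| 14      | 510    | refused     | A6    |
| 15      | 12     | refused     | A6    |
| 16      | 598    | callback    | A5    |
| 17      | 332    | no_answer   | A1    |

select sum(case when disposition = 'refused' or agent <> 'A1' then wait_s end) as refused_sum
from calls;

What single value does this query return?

4337

call_id=5: ✓ → 508
call_id=6: ✓ → 195
call_id=7: ✓ → 563
call_id=8: ✓ → 571
call_id=9: ✓ → 500
call_id=10: ✓ → 81
call_id=11: ✓ → 354
call_id=12: ✓ → 49
call_id=13: ✓ → 396
call_id=14: ✓ → 510
call_id=15: ✓ → 12
call_id=16: ✓ → 598
call_id=17: ✗
refused_sum = 508 + 195 + 563 + 571 + 500 + 81 + 354 + 49 + 396 + 510 + 12 + 598 = 4337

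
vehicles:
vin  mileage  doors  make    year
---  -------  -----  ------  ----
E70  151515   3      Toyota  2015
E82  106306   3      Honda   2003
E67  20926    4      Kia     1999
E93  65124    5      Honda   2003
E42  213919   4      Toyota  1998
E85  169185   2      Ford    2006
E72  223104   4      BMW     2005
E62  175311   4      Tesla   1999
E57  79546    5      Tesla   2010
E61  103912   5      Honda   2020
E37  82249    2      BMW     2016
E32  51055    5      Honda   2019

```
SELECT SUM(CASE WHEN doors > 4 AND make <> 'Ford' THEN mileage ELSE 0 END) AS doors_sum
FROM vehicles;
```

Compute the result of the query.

299637

vin=E70: ✗
vin=E82: ✗
vin=E67: ✗
vin=E93: ✓ → 65124
vin=E42: ✗
vin=E85: ✗
vin=E72: ✗
vin=E62: ✗
vin=E57: ✓ → 79546
vin=E61: ✓ → 103912
vin=E37: ✗
vin=E32: ✓ → 51055
doors_sum = 65124 + 79546 + 103912 + 51055 = 299637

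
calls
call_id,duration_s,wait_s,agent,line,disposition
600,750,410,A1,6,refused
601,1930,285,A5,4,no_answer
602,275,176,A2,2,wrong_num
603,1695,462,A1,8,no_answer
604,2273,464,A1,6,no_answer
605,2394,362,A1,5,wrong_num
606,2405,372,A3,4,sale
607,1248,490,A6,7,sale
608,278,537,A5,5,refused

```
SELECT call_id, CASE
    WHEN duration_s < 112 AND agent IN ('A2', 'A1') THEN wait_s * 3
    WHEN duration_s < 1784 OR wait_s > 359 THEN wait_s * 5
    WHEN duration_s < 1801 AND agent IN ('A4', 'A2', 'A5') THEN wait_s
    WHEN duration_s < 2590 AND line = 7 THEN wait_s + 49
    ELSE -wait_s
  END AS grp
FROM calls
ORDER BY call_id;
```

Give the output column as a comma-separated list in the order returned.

call_id=600: duration_s < 1784 OR wait_s > 359 → 2050
call_id=601: ELSE → -285
call_id=602: duration_s < 1784 OR wait_s > 359 → 880
call_id=603: duration_s < 1784 OR wait_s > 359 → 2310
call_id=604: duration_s < 1784 OR wait_s > 359 → 2320
call_id=605: duration_s < 1784 OR wait_s > 359 → 1810
call_id=606: duration_s < 1784 OR wait_s > 359 → 1860
call_id=607: duration_s < 1784 OR wait_s > 359 → 2450
call_id=608: duration_s < 1784 OR wait_s > 359 → 2685

2050, -285, 880, 2310, 2320, 1810, 1860, 2450, 2685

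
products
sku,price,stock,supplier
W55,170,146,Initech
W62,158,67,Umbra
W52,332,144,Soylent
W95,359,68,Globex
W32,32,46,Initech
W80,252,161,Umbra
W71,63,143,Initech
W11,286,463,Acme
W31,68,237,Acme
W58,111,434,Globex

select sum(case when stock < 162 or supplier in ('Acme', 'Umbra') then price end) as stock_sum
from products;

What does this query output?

1720

sku=W55: ✓ → 170
sku=W62: ✓ → 158
sku=W52: ✓ → 332
sku=W95: ✓ → 359
sku=W32: ✓ → 32
sku=W80: ✓ → 252
sku=W71: ✓ → 63
sku=W11: ✓ → 286
sku=W31: ✓ → 68
sku=W58: ✗
stock_sum = 170 + 158 + 332 + 359 + 32 + 252 + 63 + 286 + 68 = 1720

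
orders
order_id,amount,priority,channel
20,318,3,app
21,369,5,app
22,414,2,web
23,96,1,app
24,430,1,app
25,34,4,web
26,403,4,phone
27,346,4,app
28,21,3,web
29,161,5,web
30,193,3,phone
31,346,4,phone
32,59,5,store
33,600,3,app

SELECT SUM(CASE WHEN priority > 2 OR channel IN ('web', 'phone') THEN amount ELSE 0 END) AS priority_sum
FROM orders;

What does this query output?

order_id=20: ✓ → 318
order_id=21: ✓ → 369
order_id=22: ✓ → 414
order_id=23: ✗
order_id=24: ✗
order_id=25: ✓ → 34
order_id=26: ✓ → 403
order_id=27: ✓ → 346
order_id=28: ✓ → 21
order_id=29: ✓ → 161
order_id=30: ✓ → 193
order_id=31: ✓ → 346
order_id=32: ✓ → 59
order_id=33: ✓ → 600
priority_sum = 318 + 369 + 414 + 34 + 403 + 346 + 21 + 161 + 193 + 346 + 59 + 600 = 3264

3264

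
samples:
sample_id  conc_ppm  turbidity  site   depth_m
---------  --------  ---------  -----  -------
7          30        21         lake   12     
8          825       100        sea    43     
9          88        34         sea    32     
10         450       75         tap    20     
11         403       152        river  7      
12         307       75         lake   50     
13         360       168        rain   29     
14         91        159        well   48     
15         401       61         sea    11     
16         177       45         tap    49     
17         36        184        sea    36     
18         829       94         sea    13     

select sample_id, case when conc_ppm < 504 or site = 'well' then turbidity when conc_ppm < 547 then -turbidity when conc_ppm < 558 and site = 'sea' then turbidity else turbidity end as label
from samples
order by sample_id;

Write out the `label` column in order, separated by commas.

sample_id=7: conc_ppm < 504 or site = 'well' → 21
sample_id=8: ELSE → 100
sample_id=9: conc_ppm < 504 or site = 'well' → 34
sample_id=10: conc_ppm < 504 or site = 'well' → 75
sample_id=11: conc_ppm < 504 or site = 'well' → 152
sample_id=12: conc_ppm < 504 or site = 'well' → 75
sample_id=13: conc_ppm < 504 or site = 'well' → 168
sample_id=14: conc_ppm < 504 or site = 'well' → 159
sample_id=15: conc_ppm < 504 or site = 'well' → 61
sample_id=16: conc_ppm < 504 or site = 'well' → 45
sample_id=17: conc_ppm < 504 or site = 'well' → 184
sample_id=18: ELSE → 94

21, 100, 34, 75, 152, 75, 168, 159, 61, 45, 184, 94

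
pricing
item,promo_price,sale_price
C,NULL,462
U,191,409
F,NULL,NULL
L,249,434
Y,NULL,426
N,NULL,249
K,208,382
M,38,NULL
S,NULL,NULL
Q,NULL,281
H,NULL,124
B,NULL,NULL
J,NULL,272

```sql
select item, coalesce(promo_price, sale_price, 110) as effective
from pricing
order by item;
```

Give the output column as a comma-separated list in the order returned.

110, 462, 110, 124, 272, 208, 249, 38, 249, 281, 110, 191, 426

item=B: promo_price=NULL, sale_price=NULL, → literal 110 → 110
item=C: promo_price=NULL, sale_price=462 → 462
item=F: promo_price=NULL, sale_price=NULL, → literal 110 → 110
item=H: promo_price=NULL, sale_price=124 → 124
item=J: promo_price=NULL, sale_price=272 → 272
item=K: promo_price=208 → 208
item=L: promo_price=249 → 249
item=M: promo_price=38 → 38
item=N: promo_price=NULL, sale_price=249 → 249
item=Q: promo_price=NULL, sale_price=281 → 281
item=S: promo_price=NULL, sale_price=NULL, → literal 110 → 110
item=U: promo_price=191 → 191
item=Y: promo_price=NULL, sale_price=426 → 426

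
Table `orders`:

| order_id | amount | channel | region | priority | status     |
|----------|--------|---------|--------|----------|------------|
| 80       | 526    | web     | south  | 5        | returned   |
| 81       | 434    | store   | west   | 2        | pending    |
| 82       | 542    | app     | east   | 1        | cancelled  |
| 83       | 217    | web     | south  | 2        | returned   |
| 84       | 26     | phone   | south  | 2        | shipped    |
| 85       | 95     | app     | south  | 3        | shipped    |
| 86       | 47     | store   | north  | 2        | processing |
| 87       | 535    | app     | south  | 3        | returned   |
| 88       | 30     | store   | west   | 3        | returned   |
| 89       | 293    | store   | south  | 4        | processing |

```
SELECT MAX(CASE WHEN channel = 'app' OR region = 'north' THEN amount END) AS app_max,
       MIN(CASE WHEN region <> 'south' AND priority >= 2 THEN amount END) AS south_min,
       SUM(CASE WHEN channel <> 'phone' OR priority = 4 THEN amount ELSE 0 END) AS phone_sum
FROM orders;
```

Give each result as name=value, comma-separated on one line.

[app_max: channel = 'app' OR region = 'north']
order_id=80: ✗
order_id=81: ✗
order_id=82: ✓ → 542
order_id=83: ✗
order_id=84: ✗
order_id=85: ✓ → 95
order_id=86: ✓ → 47
order_id=87: ✓ → 535
order_id=88: ✗
order_id=89: ✗
app_max = MAX(542, 95, 47, 535) = 542
—
[south_min: region <> 'south' AND priority >= 2]
order_id=80: ✗
order_id=81: ✓ → 434
order_id=82: ✗
order_id=83: ✗
order_id=84: ✗
order_id=85: ✗
order_id=86: ✓ → 47
order_id=87: ✗
order_id=88: ✓ → 30
order_id=89: ✗
south_min = MIN(434, 47, 30) = 30
—
[phone_sum: channel <> 'phone' OR priority = 4]
order_id=80: ✓ → 526
order_id=81: ✓ → 434
order_id=82: ✓ → 542
order_id=83: ✓ → 217
order_id=84: ✗
order_id=85: ✓ → 95
order_id=86: ✓ → 47
order_id=87: ✓ → 535
order_id=88: ✓ → 30
order_id=89: ✓ → 293
phone_sum = 526 + 434 + 542 + 217 + 95 + 47 + 535 + 30 + 293 = 2719

app_max=542, south_min=30, phone_sum=2719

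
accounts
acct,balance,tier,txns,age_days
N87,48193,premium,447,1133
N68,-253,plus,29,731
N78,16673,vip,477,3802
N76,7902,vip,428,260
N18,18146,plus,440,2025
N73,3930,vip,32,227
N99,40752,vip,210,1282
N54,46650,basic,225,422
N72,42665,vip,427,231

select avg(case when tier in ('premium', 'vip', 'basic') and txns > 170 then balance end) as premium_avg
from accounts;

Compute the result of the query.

acct=N87: ✓ → 48193
acct=N68: ✗
acct=N78: ✓ → 16673
acct=N76: ✓ → 7902
acct=N18: ✗
acct=N73: ✗
acct=N99: ✓ → 40752
acct=N54: ✓ → 46650
acct=N72: ✓ → 42665
premium_avg = (48193 + 16673 + 7902 + 40752 + 46650 + 42665) / 6 = 33805.8333333333

33805.8333333333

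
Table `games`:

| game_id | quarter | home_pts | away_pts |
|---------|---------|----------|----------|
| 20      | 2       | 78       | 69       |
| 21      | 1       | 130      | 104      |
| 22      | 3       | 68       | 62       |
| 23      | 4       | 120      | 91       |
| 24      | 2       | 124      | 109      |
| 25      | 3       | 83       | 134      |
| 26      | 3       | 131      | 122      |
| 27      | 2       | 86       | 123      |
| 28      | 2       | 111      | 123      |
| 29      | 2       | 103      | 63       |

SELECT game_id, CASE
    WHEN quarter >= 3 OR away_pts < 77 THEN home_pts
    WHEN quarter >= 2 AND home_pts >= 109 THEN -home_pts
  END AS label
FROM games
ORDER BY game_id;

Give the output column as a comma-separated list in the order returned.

78, NULL, 68, 120, -124, 83, 131, NULL, -111, 103

game_id=20: quarter >= 3 OR away_pts < 77 → 78
game_id=21: (no match → NULL) → NULL
game_id=22: quarter >= 3 OR away_pts < 77 → 68
game_id=23: quarter >= 3 OR away_pts < 77 → 120
game_id=24: quarter >= 2 AND home_pts >= 109 → -124
game_id=25: quarter >= 3 OR away_pts < 77 → 83
game_id=26: quarter >= 3 OR away_pts < 77 → 131
game_id=27: (no match → NULL) → NULL
game_id=28: quarter >= 2 AND home_pts >= 109 → -111
game_id=29: quarter >= 3 OR away_pts < 77 → 103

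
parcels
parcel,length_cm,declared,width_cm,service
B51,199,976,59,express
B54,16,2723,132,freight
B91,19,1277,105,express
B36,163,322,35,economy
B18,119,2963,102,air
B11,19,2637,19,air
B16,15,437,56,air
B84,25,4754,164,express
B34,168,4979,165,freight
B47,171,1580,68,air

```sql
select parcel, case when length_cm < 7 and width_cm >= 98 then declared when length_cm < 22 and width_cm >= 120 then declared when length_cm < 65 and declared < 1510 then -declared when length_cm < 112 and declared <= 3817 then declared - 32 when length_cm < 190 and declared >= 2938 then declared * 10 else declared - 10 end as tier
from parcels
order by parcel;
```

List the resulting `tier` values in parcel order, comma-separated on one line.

2605, -437, 29630, 49790, 312, 1570, 966, 2723, 47540, -1277

parcel=B11: length_cm < 112 and declared <= 3817 → 2605
parcel=B16: length_cm < 65 and declared < 1510 → -437
parcel=B18: length_cm < 190 and declared >= 2938 → 29630
parcel=B34: length_cm < 190 and declared >= 2938 → 49790
parcel=B36: ELSE → 312
parcel=B47: ELSE → 1570
parcel=B51: ELSE → 966
parcel=B54: length_cm < 22 and width_cm >= 120 → 2723
parcel=B84: length_cm < 190 and declared >= 2938 → 47540
parcel=B91: length_cm < 65 and declared < 1510 → -1277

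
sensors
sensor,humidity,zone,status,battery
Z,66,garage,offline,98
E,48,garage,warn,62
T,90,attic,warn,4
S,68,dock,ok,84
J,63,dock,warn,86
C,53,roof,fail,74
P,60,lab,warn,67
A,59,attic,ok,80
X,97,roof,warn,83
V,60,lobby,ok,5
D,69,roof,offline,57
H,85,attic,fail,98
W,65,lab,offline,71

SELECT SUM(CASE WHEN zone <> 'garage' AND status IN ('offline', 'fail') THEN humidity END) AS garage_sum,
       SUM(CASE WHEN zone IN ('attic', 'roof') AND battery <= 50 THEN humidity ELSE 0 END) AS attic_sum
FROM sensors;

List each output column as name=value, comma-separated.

[garage_sum: zone <> 'garage' AND status IN ('offline', 'fail')]
sensor=Z: ✗
sensor=E: ✗
sensor=T: ✗
sensor=S: ✗
sensor=J: ✗
sensor=C: ✓ → 53
sensor=P: ✗
sensor=A: ✗
sensor=X: ✗
sensor=V: ✗
sensor=D: ✓ → 69
sensor=H: ✓ → 85
sensor=W: ✓ → 65
garage_sum = 53 + 69 + 85 + 65 = 272
—
[attic_sum: zone IN ('attic', 'roof') AND battery <= 50]
sensor=Z: ✗
sensor=E: ✗
sensor=T: ✓ → 90
sensor=S: ✗
sensor=J: ✗
sensor=C: ✗
sensor=P: ✗
sensor=A: ✗
sensor=X: ✗
sensor=V: ✗
sensor=D: ✗
sensor=H: ✗
sensor=W: ✗
attic_sum = 90

garage_sum=272, attic_sum=90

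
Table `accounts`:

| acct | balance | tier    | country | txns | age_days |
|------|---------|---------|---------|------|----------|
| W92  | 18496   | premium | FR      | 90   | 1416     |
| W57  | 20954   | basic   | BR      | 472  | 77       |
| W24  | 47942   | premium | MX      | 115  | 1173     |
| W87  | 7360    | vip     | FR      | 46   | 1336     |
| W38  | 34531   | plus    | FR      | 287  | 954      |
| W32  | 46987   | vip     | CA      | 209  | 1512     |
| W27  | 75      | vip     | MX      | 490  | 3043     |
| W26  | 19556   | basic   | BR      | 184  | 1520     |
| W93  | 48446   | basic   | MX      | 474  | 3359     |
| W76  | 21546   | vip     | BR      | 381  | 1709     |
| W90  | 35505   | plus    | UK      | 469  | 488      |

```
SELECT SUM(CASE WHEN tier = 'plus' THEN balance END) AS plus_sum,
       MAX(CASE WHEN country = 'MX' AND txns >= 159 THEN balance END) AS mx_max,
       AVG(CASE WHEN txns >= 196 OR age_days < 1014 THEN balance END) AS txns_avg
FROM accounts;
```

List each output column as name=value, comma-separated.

plus_sum=70036, mx_max=48446, txns_avg=29720.5714285714

[plus_sum: tier = 'plus']
acct=W92: ✗
acct=W57: ✗
acct=W24: ✗
acct=W87: ✗
acct=W38: ✓ → 34531
acct=W32: ✗
acct=W27: ✗
acct=W26: ✗
acct=W93: ✗
acct=W76: ✗
acct=W90: ✓ → 35505
plus_sum = 34531 + 35505 = 70036
—
[mx_max: country = 'MX' AND txns >= 159]
acct=W92: ✗
acct=W57: ✗
acct=W24: ✗
acct=W87: ✗
acct=W38: ✗
acct=W32: ✗
acct=W27: ✓ → 75
acct=W26: ✗
acct=W93: ✓ → 48446
acct=W76: ✗
acct=W90: ✗
mx_max = MAX(75, 48446) = 48446
—
[txns_avg: txns >= 196 OR age_days < 1014]
acct=W92: ✗
acct=W57: ✓ → 20954
acct=W24: ✗
acct=W87: ✗
acct=W38: ✓ → 34531
acct=W32: ✓ → 46987
acct=W27: ✓ → 75
acct=W26: ✗
acct=W93: ✓ → 48446
acct=W76: ✓ → 21546
acct=W90: ✓ → 35505
txns_avg = (20954 + 34531 + 46987 + 75 + 48446 + 21546 + 35505) / 7 = 29720.5714285714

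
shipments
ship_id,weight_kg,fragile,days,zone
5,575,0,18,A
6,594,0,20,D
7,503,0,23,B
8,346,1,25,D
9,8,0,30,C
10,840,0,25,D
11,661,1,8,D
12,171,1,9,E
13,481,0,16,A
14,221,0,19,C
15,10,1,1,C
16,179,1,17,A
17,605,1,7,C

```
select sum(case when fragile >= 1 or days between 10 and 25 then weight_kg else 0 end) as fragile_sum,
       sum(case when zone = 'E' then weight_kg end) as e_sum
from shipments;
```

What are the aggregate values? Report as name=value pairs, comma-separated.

fragile_sum=5186, e_sum=171

[fragile_sum: fragile >= 1 or days between 10 and 25]
ship_id=5: ✓ → 575
ship_id=6: ✓ → 594
ship_id=7: ✓ → 503
ship_id=8: ✓ → 346
ship_id=9: ✗
ship_id=10: ✓ → 840
ship_id=11: ✓ → 661
ship_id=12: ✓ → 171
ship_id=13: ✓ → 481
ship_id=14: ✓ → 221
ship_id=15: ✓ → 10
ship_id=16: ✓ → 179
ship_id=17: ✓ → 605
fragile_sum = 575 + 594 + 503 + 346 + 840 + 661 + 171 + 481 + 221 + 10 + 179 + 605 = 5186
—
[e_sum: zone = 'E']
ship_id=5: ✗
ship_id=6: ✗
ship_id=7: ✗
ship_id=8: ✗
ship_id=9: ✗
ship_id=10: ✗
ship_id=11: ✗
ship_id=12: ✓ → 171
ship_id=13: ✗
ship_id=14: ✗
ship_id=15: ✗
ship_id=16: ✗
ship_id=17: ✗
e_sum = 171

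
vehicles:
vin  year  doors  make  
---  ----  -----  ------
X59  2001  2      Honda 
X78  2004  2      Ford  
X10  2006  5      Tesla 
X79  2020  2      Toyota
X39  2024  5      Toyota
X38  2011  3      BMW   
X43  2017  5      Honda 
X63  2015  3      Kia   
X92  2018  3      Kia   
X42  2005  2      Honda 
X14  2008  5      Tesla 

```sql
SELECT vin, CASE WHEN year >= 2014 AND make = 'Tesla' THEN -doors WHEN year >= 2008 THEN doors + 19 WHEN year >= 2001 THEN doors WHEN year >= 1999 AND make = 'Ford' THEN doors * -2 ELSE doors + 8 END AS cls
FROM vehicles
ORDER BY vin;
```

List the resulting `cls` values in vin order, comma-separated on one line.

vin=X10: year >= 2001 → 5
vin=X14: year >= 2008 → 24
vin=X38: year >= 2008 → 22
vin=X39: year >= 2008 → 24
vin=X42: year >= 2001 → 2
vin=X43: year >= 2008 → 24
vin=X59: year >= 2001 → 2
vin=X63: year >= 2008 → 22
vin=X78: year >= 2001 → 2
vin=X79: year >= 2008 → 21
vin=X92: year >= 2008 → 22

5, 24, 22, 24, 2, 24, 2, 22, 2, 21, 22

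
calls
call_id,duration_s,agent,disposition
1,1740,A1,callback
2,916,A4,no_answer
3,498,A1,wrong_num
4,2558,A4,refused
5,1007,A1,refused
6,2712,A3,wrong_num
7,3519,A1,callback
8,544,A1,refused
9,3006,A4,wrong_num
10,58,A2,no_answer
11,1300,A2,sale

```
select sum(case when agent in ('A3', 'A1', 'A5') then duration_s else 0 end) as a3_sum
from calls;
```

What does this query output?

10020

call_id=1: ✓ → 1740
call_id=2: ✗
call_id=3: ✓ → 498
call_id=4: ✗
call_id=5: ✓ → 1007
call_id=6: ✓ → 2712
call_id=7: ✓ → 3519
call_id=8: ✓ → 544
call_id=9: ✗
call_id=10: ✗
call_id=11: ✗
a3_sum = 1740 + 498 + 1007 + 2712 + 3519 + 544 = 10020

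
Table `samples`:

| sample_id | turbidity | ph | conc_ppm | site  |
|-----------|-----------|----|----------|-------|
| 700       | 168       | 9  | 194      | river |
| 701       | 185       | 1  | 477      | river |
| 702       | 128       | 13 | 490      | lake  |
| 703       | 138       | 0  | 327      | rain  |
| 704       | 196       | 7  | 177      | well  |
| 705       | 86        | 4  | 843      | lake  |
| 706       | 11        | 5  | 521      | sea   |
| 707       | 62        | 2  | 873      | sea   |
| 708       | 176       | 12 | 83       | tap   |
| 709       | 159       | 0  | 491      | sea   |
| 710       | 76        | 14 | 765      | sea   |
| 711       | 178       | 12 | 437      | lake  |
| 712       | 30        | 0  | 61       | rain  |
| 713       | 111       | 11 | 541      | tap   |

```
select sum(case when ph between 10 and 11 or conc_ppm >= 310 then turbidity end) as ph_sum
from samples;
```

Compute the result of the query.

1134

sample_id=700: ✗
sample_id=701: ✓ → 185
sample_id=702: ✓ → 128
sample_id=703: ✓ → 138
sample_id=704: ✗
sample_id=705: ✓ → 86
sample_id=706: ✓ → 11
sample_id=707: ✓ → 62
sample_id=708: ✗
sample_id=709: ✓ → 159
sample_id=710: ✓ → 76
sample_id=711: ✓ → 178
sample_id=712: ✗
sample_id=713: ✓ → 111
ph_sum = 185 + 128 + 138 + 86 + 11 + 62 + 159 + 76 + 178 + 111 = 1134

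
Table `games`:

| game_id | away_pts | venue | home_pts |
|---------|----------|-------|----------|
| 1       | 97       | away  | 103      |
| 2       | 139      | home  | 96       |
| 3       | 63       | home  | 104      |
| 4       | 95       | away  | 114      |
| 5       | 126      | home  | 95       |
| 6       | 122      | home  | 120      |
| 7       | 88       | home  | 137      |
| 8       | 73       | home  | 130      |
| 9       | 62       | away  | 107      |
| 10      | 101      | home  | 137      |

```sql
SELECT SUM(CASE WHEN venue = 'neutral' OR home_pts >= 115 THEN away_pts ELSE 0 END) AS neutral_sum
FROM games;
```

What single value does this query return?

384

game_id=1: ✗
game_id=2: ✗
game_id=3: ✗
game_id=4: ✗
game_id=5: ✗
game_id=6: ✓ → 122
game_id=7: ✓ → 88
game_id=8: ✓ → 73
game_id=9: ✗
game_id=10: ✓ → 101
neutral_sum = 122 + 88 + 73 + 101 = 384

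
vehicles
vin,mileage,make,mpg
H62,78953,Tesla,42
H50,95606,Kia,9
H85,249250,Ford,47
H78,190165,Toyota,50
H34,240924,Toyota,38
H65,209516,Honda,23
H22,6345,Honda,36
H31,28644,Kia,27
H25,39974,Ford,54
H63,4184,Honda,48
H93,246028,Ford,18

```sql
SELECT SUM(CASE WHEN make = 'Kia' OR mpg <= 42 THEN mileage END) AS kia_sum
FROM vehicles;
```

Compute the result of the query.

vin=H62: ✓ → 78953
vin=H50: ✓ → 95606
vin=H85: ✗
vin=H78: ✗
vin=H34: ✓ → 240924
vin=H65: ✓ → 209516
vin=H22: ✓ → 6345
vin=H31: ✓ → 28644
vin=H25: ✗
vin=H63: ✗
vin=H93: ✓ → 246028
kia_sum = 78953 + 95606 + 240924 + 209516 + 6345 + 28644 + 246028 = 906016

906016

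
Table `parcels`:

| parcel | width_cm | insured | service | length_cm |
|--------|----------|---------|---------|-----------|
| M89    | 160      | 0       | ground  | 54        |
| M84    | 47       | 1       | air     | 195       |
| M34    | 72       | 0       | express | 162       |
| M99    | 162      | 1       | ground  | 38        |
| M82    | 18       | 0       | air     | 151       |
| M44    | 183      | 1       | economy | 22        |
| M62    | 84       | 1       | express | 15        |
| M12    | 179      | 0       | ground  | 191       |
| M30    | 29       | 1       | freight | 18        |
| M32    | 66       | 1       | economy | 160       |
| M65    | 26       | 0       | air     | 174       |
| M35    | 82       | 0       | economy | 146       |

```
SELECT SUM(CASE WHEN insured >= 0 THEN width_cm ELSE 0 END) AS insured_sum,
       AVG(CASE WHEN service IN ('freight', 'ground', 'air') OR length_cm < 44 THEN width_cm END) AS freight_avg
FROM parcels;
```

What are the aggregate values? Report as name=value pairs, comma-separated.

[insured_sum: insured >= 0]
parcel=M89: ✓ → 160
parcel=M84: ✓ → 47
parcel=M34: ✓ → 72
parcel=M99: ✓ → 162
parcel=M82: ✓ → 18
parcel=M44: ✓ → 183
parcel=M62: ✓ → 84
parcel=M12: ✓ → 179
parcel=M30: ✓ → 29
parcel=M32: ✓ → 66
parcel=M65: ✓ → 26
parcel=M35: ✓ → 82
insured_sum = 160 + 47 + 72 + 162 + 18 + 183 + 84 + 179 + 29 + 66 + 26 + 82 = 1108
—
[freight_avg: service IN ('freight', 'ground', 'air') OR length_cm < 44]
parcel=M89: ✓ → 160
parcel=M84: ✓ → 47
parcel=M34: ✗
parcel=M99: ✓ → 162
parcel=M82: ✓ → 18
parcel=M44: ✓ → 183
parcel=M62: ✓ → 84
parcel=M12: ✓ → 179
parcel=M30: ✓ → 29
parcel=M32: ✗
parcel=M65: ✓ → 26
parcel=M35: ✗
freight_avg = (160 + 47 + 162 + 18 + 183 + 84 + 179 + 29 + 26) / 9 = 98.6666666667

insured_sum=1108, freight_avg=98.6666666667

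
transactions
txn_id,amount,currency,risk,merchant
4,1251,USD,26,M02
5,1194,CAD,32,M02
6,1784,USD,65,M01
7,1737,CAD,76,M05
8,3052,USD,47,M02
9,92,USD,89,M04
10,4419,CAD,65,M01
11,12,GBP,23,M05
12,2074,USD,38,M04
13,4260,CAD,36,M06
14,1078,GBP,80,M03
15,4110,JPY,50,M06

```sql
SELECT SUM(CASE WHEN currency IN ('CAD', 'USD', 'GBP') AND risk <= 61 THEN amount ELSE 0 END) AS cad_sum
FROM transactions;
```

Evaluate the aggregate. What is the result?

11843

txn_id=4: ✓ → 1251
txn_id=5: ✓ → 1194
txn_id=6: ✗
txn_id=7: ✗
txn_id=8: ✓ → 3052
txn_id=9: ✗
txn_id=10: ✗
txn_id=11: ✓ → 12
txn_id=12: ✓ → 2074
txn_id=13: ✓ → 4260
txn_id=14: ✗
txn_id=15: ✗
cad_sum = 1251 + 1194 + 3052 + 12 + 2074 + 4260 = 11843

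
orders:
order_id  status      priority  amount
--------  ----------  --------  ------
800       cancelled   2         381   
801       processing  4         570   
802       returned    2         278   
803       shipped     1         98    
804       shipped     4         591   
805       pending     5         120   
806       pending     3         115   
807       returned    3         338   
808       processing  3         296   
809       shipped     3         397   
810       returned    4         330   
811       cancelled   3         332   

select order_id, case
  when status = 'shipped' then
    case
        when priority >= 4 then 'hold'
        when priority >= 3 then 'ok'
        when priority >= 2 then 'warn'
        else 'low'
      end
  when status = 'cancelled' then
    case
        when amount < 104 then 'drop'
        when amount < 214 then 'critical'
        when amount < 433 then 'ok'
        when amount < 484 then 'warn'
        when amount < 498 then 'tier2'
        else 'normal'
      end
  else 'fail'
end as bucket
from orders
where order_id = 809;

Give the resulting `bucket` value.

order_id = 809: status=shipped, priority=3, amount=397.
status='shipped' → inner[priority >= 3] → ok

ok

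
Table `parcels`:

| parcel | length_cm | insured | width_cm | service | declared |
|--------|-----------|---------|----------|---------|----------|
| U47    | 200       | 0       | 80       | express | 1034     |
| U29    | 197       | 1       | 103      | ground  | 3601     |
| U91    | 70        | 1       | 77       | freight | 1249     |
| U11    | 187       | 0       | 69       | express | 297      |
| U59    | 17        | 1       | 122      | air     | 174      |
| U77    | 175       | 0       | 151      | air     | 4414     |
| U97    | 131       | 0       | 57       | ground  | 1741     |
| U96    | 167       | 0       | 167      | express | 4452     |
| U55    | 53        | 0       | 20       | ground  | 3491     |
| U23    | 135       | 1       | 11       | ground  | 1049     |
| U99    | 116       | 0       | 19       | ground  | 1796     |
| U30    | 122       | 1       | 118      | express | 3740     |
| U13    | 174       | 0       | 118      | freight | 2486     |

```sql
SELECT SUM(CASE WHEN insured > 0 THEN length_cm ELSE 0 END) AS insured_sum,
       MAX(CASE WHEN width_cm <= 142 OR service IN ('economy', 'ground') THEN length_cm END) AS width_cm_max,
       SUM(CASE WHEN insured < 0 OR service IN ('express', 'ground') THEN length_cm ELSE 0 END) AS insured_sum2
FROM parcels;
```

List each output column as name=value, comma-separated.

[insured_sum: insured > 0]
parcel=U47: ✗
parcel=U29: ✓ → 197
parcel=U91: ✓ → 70
parcel=U11: ✗
parcel=U59: ✓ → 17
parcel=U77: ✗
parcel=U97: ✗
parcel=U96: ✗
parcel=U55: ✗
parcel=U23: ✓ → 135
parcel=U99: ✗
parcel=U30: ✓ → 122
parcel=U13: ✗
insured_sum = 197 + 70 + 17 + 135 + 122 = 541
—
[width_cm_max: width_cm <= 142 OR service IN ('economy', 'ground')]
parcel=U47: ✓ → 200
parcel=U29: ✓ → 197
parcel=U91: ✓ → 70
parcel=U11: ✓ → 187
parcel=U59: ✓ → 17
parcel=U77: ✗
parcel=U97: ✓ → 131
parcel=U96: ✗
parcel=U55: ✓ → 53
parcel=U23: ✓ → 135
parcel=U99: ✓ → 116
parcel=U30: ✓ → 122
parcel=U13: ✓ → 174
width_cm_max = MAX(200, 197, 70, 187, 17, 131, 53, 135, 116, 122, 174) = 200
—
[insured_sum2: insured < 0 OR service IN ('express', 'ground')]
parcel=U47: ✓ → 200
parcel=U29: ✓ → 197
parcel=U91: ✗
parcel=U11: ✓ → 187
parcel=U59: ✗
parcel=U77: ✗
parcel=U97: ✓ → 131
parcel=U96: ✓ → 167
parcel=U55: ✓ → 53
parcel=U23: ✓ → 135
parcel=U99: ✓ → 116
parcel=U30: ✓ → 122
parcel=U13: ✗
insured_sum2 = 200 + 197 + 187 + 131 + 167 + 53 + 135 + 116 + 122 = 1308

insured_sum=541, width_cm_max=200, insured_sum2=1308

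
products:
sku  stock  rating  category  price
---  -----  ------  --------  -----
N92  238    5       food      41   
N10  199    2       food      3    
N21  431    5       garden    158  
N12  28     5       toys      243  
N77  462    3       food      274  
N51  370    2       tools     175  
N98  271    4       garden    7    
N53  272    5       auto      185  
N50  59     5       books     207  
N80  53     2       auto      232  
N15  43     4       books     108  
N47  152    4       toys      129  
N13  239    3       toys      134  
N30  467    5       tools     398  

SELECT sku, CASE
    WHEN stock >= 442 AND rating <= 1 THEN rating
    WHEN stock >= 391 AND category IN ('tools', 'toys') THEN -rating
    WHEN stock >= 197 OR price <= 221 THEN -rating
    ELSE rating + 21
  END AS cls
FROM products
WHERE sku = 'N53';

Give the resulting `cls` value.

-5

sku = N53: stock=272, rating=5, category=auto, price=185.
stock >= 442 AND rating <= 1 → false
stock >= 391 AND category IN ('tools', 'toys') → false
stock >= 197 OR price <= 221 → true → -5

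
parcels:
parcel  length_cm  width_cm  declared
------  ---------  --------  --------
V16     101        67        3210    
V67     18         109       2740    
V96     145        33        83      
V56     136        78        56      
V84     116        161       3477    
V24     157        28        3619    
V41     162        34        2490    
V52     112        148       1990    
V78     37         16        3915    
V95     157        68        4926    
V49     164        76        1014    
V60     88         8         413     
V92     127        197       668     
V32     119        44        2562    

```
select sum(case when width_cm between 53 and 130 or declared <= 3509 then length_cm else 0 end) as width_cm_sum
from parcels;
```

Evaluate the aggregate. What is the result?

1445

parcel=V16: ✓ → 101
parcel=V67: ✓ → 18
parcel=V96: ✓ → 145
parcel=V56: ✓ → 136
parcel=V84: ✓ → 116
parcel=V24: ✗
parcel=V41: ✓ → 162
parcel=V52: ✓ → 112
parcel=V78: ✗
parcel=V95: ✓ → 157
parcel=V49: ✓ → 164
parcel=V60: ✓ → 88
parcel=V92: ✓ → 127
parcel=V32: ✓ → 119
width_cm_sum = 101 + 18 + 145 + 136 + 116 + 162 + 112 + 157 + 164 + 88 + 127 + 119 = 1445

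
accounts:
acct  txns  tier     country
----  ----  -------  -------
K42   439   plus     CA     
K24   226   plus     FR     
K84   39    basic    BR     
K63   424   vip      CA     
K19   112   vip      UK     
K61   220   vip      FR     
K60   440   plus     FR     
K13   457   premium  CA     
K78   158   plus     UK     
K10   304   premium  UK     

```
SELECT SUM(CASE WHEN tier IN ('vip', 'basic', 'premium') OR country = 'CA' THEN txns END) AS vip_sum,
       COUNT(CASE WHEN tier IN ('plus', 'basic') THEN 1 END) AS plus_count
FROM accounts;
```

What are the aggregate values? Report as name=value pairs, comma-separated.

[vip_sum: tier IN ('vip', 'basic', 'premium') OR country = 'CA']
acct=K42: ✓ → 439
acct=K24: ✗
acct=K84: ✓ → 39
acct=K63: ✓ → 424
acct=K19: ✓ → 112
acct=K61: ✓ → 220
acct=K60: ✗
acct=K13: ✓ → 457
acct=K78: ✗
acct=K10: ✓ → 304
vip_sum = 439 + 39 + 424 + 112 + 220 + 457 + 304 = 1995
—
[plus_count: tier IN ('plus', 'basic')]
acct=K42: ✓ → 1
acct=K24: ✓ → 1
acct=K84: ✓ → 1
acct=K63: ✗
acct=K19: ✗
acct=K61: ✗
acct=K60: ✓ → 1
acct=K13: ✗
acct=K78: ✓ → 1
acct=K10: ✗
plus_count = COUNT(1, 1, 1, 1, 1) = 5

vip_sum=1995, plus_count=5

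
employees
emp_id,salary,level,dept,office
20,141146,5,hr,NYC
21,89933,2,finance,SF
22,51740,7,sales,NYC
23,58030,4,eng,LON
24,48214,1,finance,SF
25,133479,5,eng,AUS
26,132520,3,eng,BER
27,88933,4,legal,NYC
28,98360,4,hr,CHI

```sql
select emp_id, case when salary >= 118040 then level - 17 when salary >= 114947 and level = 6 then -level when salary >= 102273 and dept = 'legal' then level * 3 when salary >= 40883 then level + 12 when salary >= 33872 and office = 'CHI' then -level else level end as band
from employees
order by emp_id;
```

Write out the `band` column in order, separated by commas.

-12, 14, 19, 16, 13, -12, -14, 16, 16

emp_id=20: salary >= 118040 → -12
emp_id=21: salary >= 40883 → 14
emp_id=22: salary >= 40883 → 19
emp_id=23: salary >= 40883 → 16
emp_id=24: salary >= 40883 → 13
emp_id=25: salary >= 118040 → -12
emp_id=26: salary >= 118040 → -14
emp_id=27: salary >= 40883 → 16
emp_id=28: salary >= 40883 → 16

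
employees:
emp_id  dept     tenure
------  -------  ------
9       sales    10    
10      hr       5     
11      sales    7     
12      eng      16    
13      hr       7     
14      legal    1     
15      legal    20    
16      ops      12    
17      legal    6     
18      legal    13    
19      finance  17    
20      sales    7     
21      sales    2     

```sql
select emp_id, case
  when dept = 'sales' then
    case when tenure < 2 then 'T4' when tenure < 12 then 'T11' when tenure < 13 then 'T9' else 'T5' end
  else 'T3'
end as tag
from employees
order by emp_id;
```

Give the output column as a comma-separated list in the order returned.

emp_id=9: dept='sales' → inner[tenure < 12] → T11
emp_id=10: dept='hr' → outer ELSE → T3
emp_id=11: dept='sales' → inner[tenure < 12] → T11
emp_id=12: dept='eng' → outer ELSE → T3
emp_id=13: dept='hr' → outer ELSE → T3
emp_id=14: dept='legal' → outer ELSE → T3
emp_id=15: dept='legal' → outer ELSE → T3
emp_id=16: dept='ops' → outer ELSE → T3
emp_id=17: dept='legal' → outer ELSE → T3
emp_id=18: dept='legal' → outer ELSE → T3
emp_id=19: dept='finance' → outer ELSE → T3
emp_id=20: dept='sales' → inner[tenure < 12] → T11
emp_id=21: dept='sales' → inner[tenure < 12] → T11

T11, T3, T11, T3, T3, T3, T3, T3, T3, T3, T3, T11, T11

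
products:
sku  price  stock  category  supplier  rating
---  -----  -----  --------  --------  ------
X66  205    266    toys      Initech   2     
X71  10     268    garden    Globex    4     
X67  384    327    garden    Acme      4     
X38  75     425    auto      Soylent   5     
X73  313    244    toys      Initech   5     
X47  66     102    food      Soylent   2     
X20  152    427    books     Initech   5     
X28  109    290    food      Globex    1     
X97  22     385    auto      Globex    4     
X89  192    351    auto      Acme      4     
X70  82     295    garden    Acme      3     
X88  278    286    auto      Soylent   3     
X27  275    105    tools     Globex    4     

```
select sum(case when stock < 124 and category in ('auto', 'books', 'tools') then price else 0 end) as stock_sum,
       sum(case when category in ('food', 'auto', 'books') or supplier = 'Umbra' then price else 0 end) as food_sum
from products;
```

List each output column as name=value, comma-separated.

[stock_sum: stock < 124 and category in ('auto', 'books', 'tools')]
sku=X66: ✗
sku=X71: ✗
sku=X67: ✗
sku=X38: ✗
sku=X73: ✗
sku=X47: ✗
sku=X20: ✗
sku=X28: ✗
sku=X97: ✗
sku=X89: ✗
sku=X70: ✗
sku=X88: ✗
sku=X27: ✓ → 275
stock_sum = 275
—
[food_sum: category in ('food', 'auto', 'books') or supplier = 'Umbra']
sku=X66: ✗
sku=X71: ✗
sku=X67: ✗
sku=X38: ✓ → 75
sku=X73: ✗
sku=X47: ✓ → 66
sku=X20: ✓ → 152
sku=X28: ✓ → 109
sku=X97: ✓ → 22
sku=X89: ✓ → 192
sku=X70: ✗
sku=X88: ✓ → 278
sku=X27: ✗
food_sum = 75 + 66 + 152 + 109 + 22 + 192 + 278 = 894

stock_sum=275, food_sum=894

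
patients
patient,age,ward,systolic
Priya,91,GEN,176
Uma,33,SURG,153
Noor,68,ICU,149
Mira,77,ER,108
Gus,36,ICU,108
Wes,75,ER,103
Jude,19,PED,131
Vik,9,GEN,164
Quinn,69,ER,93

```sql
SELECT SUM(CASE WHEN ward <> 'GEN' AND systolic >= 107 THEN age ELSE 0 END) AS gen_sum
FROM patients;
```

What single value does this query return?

233

patient=Priya: ✗
patient=Uma: ✓ → 33
patient=Noor: ✓ → 68
patient=Mira: ✓ → 77
patient=Gus: ✓ → 36
patient=Wes: ✗
patient=Jude: ✓ → 19
patient=Vik: ✗
patient=Quinn: ✗
gen_sum = 33 + 68 + 77 + 36 + 19 = 233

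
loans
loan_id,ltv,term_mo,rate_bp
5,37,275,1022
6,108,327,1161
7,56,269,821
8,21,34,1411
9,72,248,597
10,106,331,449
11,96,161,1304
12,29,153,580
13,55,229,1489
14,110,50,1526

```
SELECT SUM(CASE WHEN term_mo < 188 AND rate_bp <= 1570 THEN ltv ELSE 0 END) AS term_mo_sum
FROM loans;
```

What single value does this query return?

256

loan_id=5: ✗
loan_id=6: ✗
loan_id=7: ✗
loan_id=8: ✓ → 21
loan_id=9: ✗
loan_id=10: ✗
loan_id=11: ✓ → 96
loan_id=12: ✓ → 29
loan_id=13: ✗
loan_id=14: ✓ → 110
term_mo_sum = 21 + 96 + 29 + 110 = 256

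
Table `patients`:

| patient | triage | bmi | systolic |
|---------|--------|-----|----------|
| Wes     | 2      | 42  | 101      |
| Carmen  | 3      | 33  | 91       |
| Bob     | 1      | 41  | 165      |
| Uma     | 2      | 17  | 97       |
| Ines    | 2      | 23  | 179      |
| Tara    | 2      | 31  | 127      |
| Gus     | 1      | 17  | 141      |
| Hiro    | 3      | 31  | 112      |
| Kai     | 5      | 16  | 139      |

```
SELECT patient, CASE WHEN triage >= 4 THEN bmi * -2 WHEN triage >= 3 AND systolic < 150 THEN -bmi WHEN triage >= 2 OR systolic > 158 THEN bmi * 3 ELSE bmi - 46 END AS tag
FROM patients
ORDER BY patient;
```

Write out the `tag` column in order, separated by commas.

123, -33, -29, -31, 69, -32, 93, 51, 126

patient=Bob: triage >= 2 OR systolic > 158 → 123
patient=Carmen: triage >= 3 AND systolic < 150 → -33
patient=Gus: ELSE → -29
patient=Hiro: triage >= 3 AND systolic < 150 → -31
patient=Ines: triage >= 2 OR systolic > 158 → 69
patient=Kai: triage >= 4 → -32
patient=Tara: triage >= 2 OR systolic > 158 → 93
patient=Uma: triage >= 2 OR systolic > 158 → 51
patient=Wes: triage >= 2 OR systolic > 158 → 126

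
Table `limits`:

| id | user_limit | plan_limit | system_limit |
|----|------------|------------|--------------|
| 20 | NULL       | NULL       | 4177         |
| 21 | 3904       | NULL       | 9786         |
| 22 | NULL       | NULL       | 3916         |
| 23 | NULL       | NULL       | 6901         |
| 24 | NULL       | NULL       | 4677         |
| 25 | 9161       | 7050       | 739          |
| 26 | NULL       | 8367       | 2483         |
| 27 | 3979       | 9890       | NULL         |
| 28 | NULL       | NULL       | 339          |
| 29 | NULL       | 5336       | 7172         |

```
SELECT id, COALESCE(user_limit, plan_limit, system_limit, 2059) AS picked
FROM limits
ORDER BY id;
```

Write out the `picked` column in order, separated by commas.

4177, 3904, 3916, 6901, 4677, 9161, 8367, 3979, 339, 5336

id=20: user_limit=NULL, plan_limit=NULL, system_limit=4177 → 4177
id=21: user_limit=3904 → 3904
id=22: user_limit=NULL, plan_limit=NULL, system_limit=3916 → 3916
id=23: user_limit=NULL, plan_limit=NULL, system_limit=6901 → 6901
id=24: user_limit=NULL, plan_limit=NULL, system_limit=4677 → 4677
id=25: user_limit=9161 → 9161
id=26: user_limit=NULL, plan_limit=8367 → 8367
id=27: user_limit=3979 → 3979
id=28: user_limit=NULL, plan_limit=NULL, system_limit=339 → 339
id=29: user_limit=NULL, plan_limit=5336 → 5336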